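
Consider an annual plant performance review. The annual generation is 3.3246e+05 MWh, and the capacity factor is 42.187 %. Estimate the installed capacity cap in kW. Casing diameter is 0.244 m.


cap = E_a / (CF/100 * 8760)
cap = 3.3246e+05 / (42.187/100 * 8760)
cap = 89.96149 MW
Convert: 89.96149 MW * 1000.0 = 89961 kW
cap = 89961 kW


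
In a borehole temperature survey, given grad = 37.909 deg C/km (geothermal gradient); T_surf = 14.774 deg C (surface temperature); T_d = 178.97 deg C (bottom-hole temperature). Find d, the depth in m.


d = (T_d - T_surf) / grad * 1000
d = (178.97 - 14.774) / 37.909 * 1000
d = 4331.3 m


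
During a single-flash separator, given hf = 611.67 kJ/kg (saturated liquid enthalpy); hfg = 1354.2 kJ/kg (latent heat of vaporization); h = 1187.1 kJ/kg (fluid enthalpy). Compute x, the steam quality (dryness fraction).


x = (h - hf) / hfg
x = (1187.1 - 611.67) / 1354.2
x = 0.42492


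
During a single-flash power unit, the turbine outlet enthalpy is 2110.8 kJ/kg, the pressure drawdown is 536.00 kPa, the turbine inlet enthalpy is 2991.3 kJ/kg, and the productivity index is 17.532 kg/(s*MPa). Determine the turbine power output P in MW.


Step 1: mdot = PI * dP / 1000 = 17.532 * 536.0 / 1000 = 9.397152 kg/s
Step 2: P = mdot*(h_in - h_out)/1000 = 9.397152*(2991.3 - 2110.8)/1000 = 8.2742 MW
P = 8.2742 MW


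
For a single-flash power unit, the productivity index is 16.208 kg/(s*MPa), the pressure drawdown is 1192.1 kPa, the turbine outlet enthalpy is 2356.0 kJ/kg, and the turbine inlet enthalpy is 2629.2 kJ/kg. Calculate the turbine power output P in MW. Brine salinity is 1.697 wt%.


Step 1: mdot = PI * dP / 1000 = 16.208 * 1192.1 / 1000 = 19.32156 kg/s
Step 2: P = mdot*(h_in - h_out)/1000 = 19.32156*(2629.2 - 2356.0)/1000 = 5.2787 MW
P = 5.2787 MW


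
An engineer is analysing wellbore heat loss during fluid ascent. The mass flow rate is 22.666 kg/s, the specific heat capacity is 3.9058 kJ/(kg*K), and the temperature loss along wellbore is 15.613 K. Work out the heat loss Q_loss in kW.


Q_loss = mdot * cp * dT
Q_loss = 22.666 * 3.9058 * 15.613
Q_loss = 1382.2 kW


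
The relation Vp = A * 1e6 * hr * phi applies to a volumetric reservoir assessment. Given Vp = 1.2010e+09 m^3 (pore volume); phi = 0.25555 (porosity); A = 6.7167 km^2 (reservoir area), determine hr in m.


hr = Vp / (A * 1e6 * phi)
hr = 1.2010e+09 / (6.7167 * 1e6 * 0.25555)
hr = 699.70 m


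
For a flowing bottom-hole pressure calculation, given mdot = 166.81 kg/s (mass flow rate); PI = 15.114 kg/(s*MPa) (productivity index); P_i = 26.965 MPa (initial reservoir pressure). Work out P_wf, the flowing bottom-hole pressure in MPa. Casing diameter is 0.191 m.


P_wf = P_i - mdot / PI
P_wf = 26.965 - 166.81 / 15.114
P_wf = 15.928 MPa


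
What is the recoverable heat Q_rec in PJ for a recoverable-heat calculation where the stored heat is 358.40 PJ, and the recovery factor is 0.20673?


Q_rec = Q_s * RF
Q_rec = 358.40 * 0.20673
Q_rec = 74.092 PJ


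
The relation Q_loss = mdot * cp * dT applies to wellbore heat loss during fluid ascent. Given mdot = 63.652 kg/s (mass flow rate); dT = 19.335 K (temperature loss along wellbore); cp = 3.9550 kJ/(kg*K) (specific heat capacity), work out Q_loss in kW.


Q_loss = mdot * cp * dT
Q_loss = 63.652 * 3.9550 * 19.335
Q_loss = 4867.5 kW


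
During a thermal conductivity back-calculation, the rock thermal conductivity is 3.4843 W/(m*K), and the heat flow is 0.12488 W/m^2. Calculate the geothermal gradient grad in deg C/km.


grad = q / k * 1000
grad = 0.12488 / 3.4843 * 1000
grad = 35.841 deg C/km


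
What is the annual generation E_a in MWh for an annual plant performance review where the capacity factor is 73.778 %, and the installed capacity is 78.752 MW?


E_a = CF / 100 * cap * 8760
E_a = 73.778 / 100 * 78.752 * 8760
E_a = 5.0897e+05 MWh


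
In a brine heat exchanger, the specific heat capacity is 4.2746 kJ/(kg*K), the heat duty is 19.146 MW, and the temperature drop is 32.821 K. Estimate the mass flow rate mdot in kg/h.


mdot = Q * 1000 / (cp * dT)
mdot = 19.146 * 1000 / (4.2746 * 32.821)
mdot = 136.4680 kg/s
Convert: 136.4680 kg/s * 3600.0 = 4.9128e+05 kg/h
mdot = 4.9128e+05 kg/h


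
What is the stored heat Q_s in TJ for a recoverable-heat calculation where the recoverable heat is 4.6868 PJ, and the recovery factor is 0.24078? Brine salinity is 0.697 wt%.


Q_s = Q_rec / RF
Q_s = 4.6868 / 0.24078
Q_s = 19.46507 PJ
Convert: 19.46507 PJ * 1000.0 = 19465 TJ
Q_s = 19465 TJ


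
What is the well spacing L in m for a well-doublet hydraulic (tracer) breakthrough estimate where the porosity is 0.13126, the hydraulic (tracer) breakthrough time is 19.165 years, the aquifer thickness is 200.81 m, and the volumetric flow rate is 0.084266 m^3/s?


L = sqrt(t_bt*365.25*86400*3*Qv / (pi*hr*phi))
L = sqrt(19.165*365.25*86400*3*0.084266 / (pi*200.81*0.13126))
L = 1358.8 m


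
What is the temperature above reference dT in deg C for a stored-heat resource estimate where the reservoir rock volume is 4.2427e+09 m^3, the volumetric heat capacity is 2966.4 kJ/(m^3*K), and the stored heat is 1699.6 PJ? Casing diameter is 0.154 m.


dT = Q_s * 1e12 / (Vr * rhoc)
dT = 1699.6 * 1e12 / (4.2427e+09 * 2966.4)
dT = 135.0438 K
Convert (temperature difference, 1 K = 1 deg C): 135.0438 K = 135.0438 deg C
dT = 135.04 deg C


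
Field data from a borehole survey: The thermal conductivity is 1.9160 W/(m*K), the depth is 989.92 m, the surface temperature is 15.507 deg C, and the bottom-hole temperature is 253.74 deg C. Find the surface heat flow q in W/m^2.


Step 1: grad = (T_d - T_surf)/d * 1000 = (253.74 - 15.507)/989.92 * 1000 = 240.6588 deg C/km
Step 2: q = k * grad / 1000 = 1.916 * 240.6588 / 1000 = 0.46110 W/m^2
q = 0.46110 W/m^2


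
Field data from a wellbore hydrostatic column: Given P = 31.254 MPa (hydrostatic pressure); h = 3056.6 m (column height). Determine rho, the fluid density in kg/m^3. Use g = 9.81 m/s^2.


rho = P * 1e6 / (g * h)
rho = 31.254 * 1e6 / (9.81 * 3056.6)
rho = 1042.3 kg/m^3


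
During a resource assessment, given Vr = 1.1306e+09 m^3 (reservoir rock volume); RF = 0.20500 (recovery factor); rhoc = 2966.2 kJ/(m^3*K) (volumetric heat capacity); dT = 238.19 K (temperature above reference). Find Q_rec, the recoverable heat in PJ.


Step 1: Q_s = Vr*rhoc*dT/1e12 = 1.1306e+09*2966.2*238.19/1e12 = 798.7906 PJ
Step 2: Q_rec = Q_s * RF = 798.7906 * 0.205 = 163.75 PJ
Q_rec = 163.75 PJ


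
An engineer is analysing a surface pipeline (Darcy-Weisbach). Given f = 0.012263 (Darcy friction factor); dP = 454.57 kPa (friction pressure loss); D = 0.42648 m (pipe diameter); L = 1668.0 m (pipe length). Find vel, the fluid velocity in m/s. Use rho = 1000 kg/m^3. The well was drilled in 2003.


vel = sqrt(dP*1000*2*D / (f*L*rho))
vel = sqrt(454.57*1000*2*0.42648 / (0.012263*1668.0*1000))
vel = 4.3538 m/s


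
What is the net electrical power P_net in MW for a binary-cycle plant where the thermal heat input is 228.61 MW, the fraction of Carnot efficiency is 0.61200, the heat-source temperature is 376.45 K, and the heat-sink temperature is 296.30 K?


Step 1: eta = (1 - Tc/Th)*f = (1 - 296.3/376.45)*0.612 = 0.1303010
Step 2: P_net = eta * Q_in = 0.1303010 * 228.61 = 29.788 MW
P_net = 29.788 MW


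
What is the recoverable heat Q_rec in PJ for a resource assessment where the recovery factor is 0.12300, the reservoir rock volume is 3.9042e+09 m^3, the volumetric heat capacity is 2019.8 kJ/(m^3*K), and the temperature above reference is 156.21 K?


Step 1: Q_s = Vr*rhoc*dT/1e12 = 3.9042e+09*2019.8*156.21/1e12 = 1231.826 PJ
Step 2: Q_rec = Q_s * RF = 1231.826 * 0.123 = 151.51 PJ
Q_rec = 151.51 PJ


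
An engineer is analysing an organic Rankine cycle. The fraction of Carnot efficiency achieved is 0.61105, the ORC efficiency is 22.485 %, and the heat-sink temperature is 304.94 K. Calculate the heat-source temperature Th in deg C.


Th = Tc / (1 - (eta_orc/100)/f)
Th = 304.94 / (1 - (22.485/100)/0.61105)
Th = 482.4795 K
Convert to deg C: 482.4795 - 273.15 = 209.33 deg C
Th = 209.33 deg C


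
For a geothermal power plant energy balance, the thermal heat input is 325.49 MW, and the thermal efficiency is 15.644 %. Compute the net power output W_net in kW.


W_net = eta / 100 * Q_in
W_net = 15.644 / 100 * 325.49
W_net = 50.91966 MW
Convert: 50.91966 MW * 1000.0 = 50920 kW
W_net = 50920 kW


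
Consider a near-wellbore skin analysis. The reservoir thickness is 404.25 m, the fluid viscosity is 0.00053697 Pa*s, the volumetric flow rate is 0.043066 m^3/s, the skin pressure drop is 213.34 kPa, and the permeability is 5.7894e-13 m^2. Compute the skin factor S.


S = dP_s * 1000 * 2*pi*k*hr / (q*mu)
S = 213.34 * 1000 * 2*pi*5.7894e-13*404.25 / (0.043066*0.00053697)
S = 13.566


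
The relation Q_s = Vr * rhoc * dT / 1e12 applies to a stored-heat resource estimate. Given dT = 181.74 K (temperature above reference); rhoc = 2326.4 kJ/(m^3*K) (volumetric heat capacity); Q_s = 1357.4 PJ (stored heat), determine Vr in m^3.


Vr = Q_s * 1e12 / (rhoc * dT)
Vr = 1357.4 * 1e12 / (2326.4 * 181.74)
Vr = 3.2105e+09 m^3


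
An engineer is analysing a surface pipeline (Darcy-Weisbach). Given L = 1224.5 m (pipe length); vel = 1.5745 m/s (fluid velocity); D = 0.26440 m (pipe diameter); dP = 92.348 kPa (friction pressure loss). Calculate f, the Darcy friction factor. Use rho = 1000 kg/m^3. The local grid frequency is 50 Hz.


f = dP*1000 / ((L/D)*(rho*vel^2/2))
f = 92.348*1000 / ((1224.5/0.26440)*(1000*1.5745^2/2))
f = 0.016087


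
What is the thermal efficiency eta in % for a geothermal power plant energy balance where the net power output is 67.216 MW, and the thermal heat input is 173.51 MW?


eta = W_net / Q_in * 100
eta = 67.216 / 173.51 * 100
eta = 38.739 %


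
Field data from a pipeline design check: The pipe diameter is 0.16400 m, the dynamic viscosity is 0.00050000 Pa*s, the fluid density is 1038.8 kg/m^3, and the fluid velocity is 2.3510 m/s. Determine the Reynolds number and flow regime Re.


Step 1: Re = rho*vel*D/mu = 1038.8*2.351*0.164/0.0005 = 8.0105e+05
Step 2: Re = 8.0105e+05 > 4000, so flow is turbulent.
Re = 8.0105e+05 (turbulent)


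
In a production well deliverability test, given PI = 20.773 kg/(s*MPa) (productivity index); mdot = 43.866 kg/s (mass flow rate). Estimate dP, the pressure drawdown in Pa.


dP = mdot * 1000 / PI
dP = 43.866 * 1000 / 20.773
dP = 2111.683 kPa
Convert: 2111.683 kPa * 1000.0 = 2.1117e+06 Pa
dP = 2.1117e+06 Pa


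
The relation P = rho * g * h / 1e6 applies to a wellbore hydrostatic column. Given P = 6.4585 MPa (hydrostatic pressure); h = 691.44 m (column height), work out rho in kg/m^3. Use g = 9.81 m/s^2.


rho = P * 1e6 / (g * h)
rho = 6.4585 * 1e6 / (9.81 * 691.44)
rho = 952.16 kg/m^3


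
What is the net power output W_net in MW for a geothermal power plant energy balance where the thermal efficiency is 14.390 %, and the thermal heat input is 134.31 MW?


W_net = eta / 100 * Q_in
W_net = 14.390 / 100 * 134.31
W_net = 19.327 MW


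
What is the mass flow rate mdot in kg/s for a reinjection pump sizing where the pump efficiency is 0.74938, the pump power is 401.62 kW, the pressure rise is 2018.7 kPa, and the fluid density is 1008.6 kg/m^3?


mdot = P_pump * rho * eta / dP
mdot = 401.62 * 1008.6 * 0.74938 / 2018.7
mdot = 150.37 kg/s


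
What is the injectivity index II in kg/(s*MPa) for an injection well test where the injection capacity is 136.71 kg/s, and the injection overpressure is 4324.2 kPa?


II = mdot * 1000 / dP
II = 136.71 * 1000 / 4324.2
II = 31.615 kg/(s*MPa)


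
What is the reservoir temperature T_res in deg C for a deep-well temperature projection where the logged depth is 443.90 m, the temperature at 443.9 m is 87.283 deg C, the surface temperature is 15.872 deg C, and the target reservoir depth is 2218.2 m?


Step 1: grad = (T_d1 - T_surf)/d1 * 1000 = (87.283 - 15.872)/443.9 * 1000 = 160.8718 deg C/km
Step 2: T_res = T_surf + grad*d2/1000 = 15.872 + 160.8718*2218.2/1000 = 372.72 deg C
T_res = 372.72 deg C


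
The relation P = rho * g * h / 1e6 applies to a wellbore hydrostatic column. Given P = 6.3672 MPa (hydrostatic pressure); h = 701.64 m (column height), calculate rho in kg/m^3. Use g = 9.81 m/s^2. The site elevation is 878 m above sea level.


rho = P * 1e6 / (g * h)
rho = 6.3672 * 1e6 / (9.81 * 701.64)
rho = 925.05 kg/m^3


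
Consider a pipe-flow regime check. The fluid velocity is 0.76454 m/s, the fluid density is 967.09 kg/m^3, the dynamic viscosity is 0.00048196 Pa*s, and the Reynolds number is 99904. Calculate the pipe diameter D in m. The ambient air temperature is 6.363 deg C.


D = Re * mu / (rho * vel)
D = 99904 * 0.00048196 / (967.09 * 0.76454)
D = 0.065122 m


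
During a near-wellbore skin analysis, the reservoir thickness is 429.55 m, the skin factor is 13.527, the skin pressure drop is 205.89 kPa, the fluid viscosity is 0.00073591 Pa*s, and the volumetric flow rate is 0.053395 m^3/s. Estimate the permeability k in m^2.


k = S*q*mu / (2*pi*dP_s*1000*hr)
k = 13.527*0.053395*0.00073591 / (2*pi*205.89*1000*429.55)
k = 9.5653e-13 m^2


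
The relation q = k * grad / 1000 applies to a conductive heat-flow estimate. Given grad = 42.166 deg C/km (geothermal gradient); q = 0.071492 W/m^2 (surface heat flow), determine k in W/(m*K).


k = q * 1000 / grad
k = 0.071492 * 1000 / 42.166
k = 1.6955 W/(m*K)


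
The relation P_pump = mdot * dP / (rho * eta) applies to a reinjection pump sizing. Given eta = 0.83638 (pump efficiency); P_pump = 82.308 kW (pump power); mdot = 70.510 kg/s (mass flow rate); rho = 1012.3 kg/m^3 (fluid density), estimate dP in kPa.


dP = P_pump * rho * eta / mdot
dP = 82.308 * 1012.3 * 0.83638 / 70.510
dP = 988.34 kPa


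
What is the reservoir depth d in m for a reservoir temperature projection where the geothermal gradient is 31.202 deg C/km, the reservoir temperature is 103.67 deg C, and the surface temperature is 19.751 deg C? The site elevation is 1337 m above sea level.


d = (T_res - T_surf) / grad * 1000
d = (103.67 - 19.751) / 31.202 * 1000
d = 2689.5 m


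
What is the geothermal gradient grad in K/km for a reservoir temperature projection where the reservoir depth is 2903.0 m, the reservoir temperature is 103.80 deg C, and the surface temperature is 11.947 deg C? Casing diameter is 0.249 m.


grad = (T_res - T_surf) / d * 1000
grad = (103.80 - 11.947) / 2903.0 * 1000
grad = 31.64072 deg C/km
Convert: 31.64072 deg C/km * 1.0 = 31.641 K/km
grad = 31.641 K/km


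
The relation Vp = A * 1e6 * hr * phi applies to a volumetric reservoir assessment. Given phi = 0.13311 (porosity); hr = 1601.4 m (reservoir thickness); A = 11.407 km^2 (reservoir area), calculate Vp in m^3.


Vp = A * 1e6 * hr * phi
Vp = 11.407 * 1e6 * 1601.4 * 0.13311
Vp = 2.4315e+09 m^3


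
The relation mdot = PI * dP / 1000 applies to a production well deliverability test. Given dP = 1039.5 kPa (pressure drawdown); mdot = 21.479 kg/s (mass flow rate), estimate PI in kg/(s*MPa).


PI = mdot * 1000 / dP
PI = 21.479 * 1000 / 1039.5
PI = 20.663 kg/(s*MPa)


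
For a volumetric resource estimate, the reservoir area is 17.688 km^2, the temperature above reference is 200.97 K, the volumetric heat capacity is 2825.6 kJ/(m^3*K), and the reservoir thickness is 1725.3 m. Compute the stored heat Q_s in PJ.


Step 1: Vr = A*1e6*hr = 17.688*1e6*1725.3 = 3.051711e+10 m^3
Step 2: Q_s = Vr*rhoc*dT/1e12 = 3.051711e+10*2825.6*200.97/1e12 = 17329 PJ
Q_s = 17329 PJ


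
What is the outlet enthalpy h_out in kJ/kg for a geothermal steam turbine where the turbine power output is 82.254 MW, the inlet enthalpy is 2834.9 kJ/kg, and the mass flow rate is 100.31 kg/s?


h_out = h_in - P * 1000 / mdot
h_out = 2834.9 - 82.254 * 1000 / 100.31
h_out = 2014.9 kJ/kg


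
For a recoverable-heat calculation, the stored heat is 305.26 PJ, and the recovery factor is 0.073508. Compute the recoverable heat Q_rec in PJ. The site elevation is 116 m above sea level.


Q_rec = Q_s * RF
Q_rec = 305.26 * 0.073508
Q_rec = 22.439 PJ


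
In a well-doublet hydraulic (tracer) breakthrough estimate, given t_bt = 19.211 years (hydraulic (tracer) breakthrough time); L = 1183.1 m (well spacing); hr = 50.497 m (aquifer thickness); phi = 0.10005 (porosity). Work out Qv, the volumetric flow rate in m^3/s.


Qv = pi*hr*phi*L^2 / (3*t_bt*365.25*86400)
Qv = pi*50.497*0.10005*1183.1^2 / (3*19.211*365.25*86400)
Qv = 0.012215 m^3/s


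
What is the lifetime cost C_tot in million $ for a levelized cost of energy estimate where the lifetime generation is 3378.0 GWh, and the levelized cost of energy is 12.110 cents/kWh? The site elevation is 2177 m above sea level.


C_tot = LCOE / 100 * E_tot
C_tot = 12.110 / 100 * 3378.0
C_tot = 409.08 million $


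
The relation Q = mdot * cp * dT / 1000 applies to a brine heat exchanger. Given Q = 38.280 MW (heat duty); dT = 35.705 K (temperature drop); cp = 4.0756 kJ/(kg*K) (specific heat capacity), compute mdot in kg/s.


mdot = Q * 1000 / (cp * dT)
mdot = 38.280 * 1000 / (4.0756 * 35.705)
mdot = 263.06 kg/s


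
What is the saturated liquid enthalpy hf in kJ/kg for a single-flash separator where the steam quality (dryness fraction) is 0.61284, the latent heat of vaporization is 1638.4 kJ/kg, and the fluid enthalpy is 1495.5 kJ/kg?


hf = h - x * hfg
hf = 1495.5 - 0.61284 * 1638.4
hf = 491.42 kJ/kg


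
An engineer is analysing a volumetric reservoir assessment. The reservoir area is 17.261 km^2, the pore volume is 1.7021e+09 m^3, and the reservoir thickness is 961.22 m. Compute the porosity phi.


phi = Vp / (A * 1e6 * hr)
phi = 1.7021e+09 / (17.261 * 1e6 * 961.22)
phi = 0.10259


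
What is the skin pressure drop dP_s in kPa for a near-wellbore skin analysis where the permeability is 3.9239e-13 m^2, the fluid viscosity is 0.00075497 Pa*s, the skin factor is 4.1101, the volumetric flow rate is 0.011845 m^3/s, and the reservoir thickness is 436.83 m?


dP_s = S * q * mu / (2*pi*k*hr) / 1000
dP_s = 4.1101 * 0.011845 * 0.00075497 / (2*pi*3.9239e-13*436.83) / 1000
dP_s = 34.128 kPa


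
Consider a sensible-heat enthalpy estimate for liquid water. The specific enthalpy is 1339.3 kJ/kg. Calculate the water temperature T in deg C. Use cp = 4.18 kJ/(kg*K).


T = h / cp
T = 1339.3 / 4.18
T = 320.41 deg C


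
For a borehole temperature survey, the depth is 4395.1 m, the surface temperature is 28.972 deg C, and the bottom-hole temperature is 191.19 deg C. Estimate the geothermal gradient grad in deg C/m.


grad = (T_d - T_surf) / d * 1000
grad = (191.19 - 28.972) / 4395.1 * 1000
grad = 36.90883 deg C/km
Convert: 36.90883 deg C/km * 0.001 = 0.036909 deg C/m
grad = 0.036909 deg C/m


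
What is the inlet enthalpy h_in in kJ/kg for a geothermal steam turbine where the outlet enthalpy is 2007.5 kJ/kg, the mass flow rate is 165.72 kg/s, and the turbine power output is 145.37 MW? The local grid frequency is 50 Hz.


h_in = h_out + P * 1000 / mdot
h_in = 2007.5 + 145.37 * 1000 / 165.72
h_in = 2884.7 kJ/kg


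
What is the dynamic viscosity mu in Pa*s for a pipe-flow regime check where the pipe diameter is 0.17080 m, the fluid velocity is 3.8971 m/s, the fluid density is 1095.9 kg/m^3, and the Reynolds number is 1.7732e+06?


mu = rho * vel * D / Re
mu = 1095.9 * 3.8971 * 0.17080 / 1.7732e+06
mu = 0.00041138 Pa*s


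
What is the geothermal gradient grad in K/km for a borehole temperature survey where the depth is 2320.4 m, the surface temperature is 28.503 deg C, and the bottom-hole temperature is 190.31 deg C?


grad = (T_d - T_surf) / d * 1000
grad = (190.31 - 28.503) / 2320.4 * 1000
grad = 69.73237 deg C/km
Convert: 69.73237 deg C/km * 1.0 = 69.732 K/km
grad = 69.732 K/km


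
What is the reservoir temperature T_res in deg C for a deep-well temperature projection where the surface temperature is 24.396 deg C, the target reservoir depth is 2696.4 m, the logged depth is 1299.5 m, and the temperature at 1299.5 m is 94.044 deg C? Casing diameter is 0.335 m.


Step 1: grad = (T_d1 - T_surf)/d1 * 1000 = (94.044 - 24.396)/1299.5 * 1000 = 53.59600 deg C/km
Step 2: T_res = T_surf + grad*d2/1000 = 24.396 + 53.59600*2696.4/1000 = 168.91 deg C
T_res = 168.91 deg C


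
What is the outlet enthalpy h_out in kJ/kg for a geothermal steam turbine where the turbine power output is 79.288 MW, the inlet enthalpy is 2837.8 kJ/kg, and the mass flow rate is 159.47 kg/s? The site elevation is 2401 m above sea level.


h_out = h_in - P * 1000 / mdot
h_out = 2837.8 - 79.288 * 1000 / 159.47
h_out = 2340.6 kJ/kg


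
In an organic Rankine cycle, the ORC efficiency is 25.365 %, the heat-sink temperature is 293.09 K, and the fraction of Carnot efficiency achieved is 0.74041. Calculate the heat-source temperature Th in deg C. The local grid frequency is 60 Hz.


Th = Tc / (1 - (eta_orc/100)/f)
Th = 293.09 / (1 - (25.365/100)/0.74041)
Th = 445.8188 K
Convert to deg C: 445.8188 - 273.15 = 172.67 deg C
Th = 172.67 deg C


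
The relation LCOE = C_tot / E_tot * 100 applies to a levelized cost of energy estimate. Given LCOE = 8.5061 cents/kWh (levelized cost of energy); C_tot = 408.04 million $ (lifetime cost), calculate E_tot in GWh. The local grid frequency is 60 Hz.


E_tot = C_tot / LCOE * 100
E_tot = 408.04 / 8.5061 * 100
E_tot = 4797.0 GWh


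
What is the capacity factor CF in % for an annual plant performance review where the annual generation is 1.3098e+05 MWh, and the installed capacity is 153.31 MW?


CF = E_a / (cap * 8760) * 100
CF = 1.3098e+05 / (153.31 * 8760) * 100
CF = 9.7528 %


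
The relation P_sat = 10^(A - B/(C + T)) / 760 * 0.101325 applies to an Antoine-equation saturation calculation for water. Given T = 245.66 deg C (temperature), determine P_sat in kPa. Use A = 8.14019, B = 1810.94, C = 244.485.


P_sat = 10^(A - B/(C + T)) / 760 * 0.101325
P_sat = 10^(8.14019 - 1810.94/(244.485 + 245.66)) / 760 * 0.101325
P_sat = 3.718694 MPa
Convert: 3.718694 MPa * 1000.0 = 3718.7 kPa
P_sat = 3718.7 kPa


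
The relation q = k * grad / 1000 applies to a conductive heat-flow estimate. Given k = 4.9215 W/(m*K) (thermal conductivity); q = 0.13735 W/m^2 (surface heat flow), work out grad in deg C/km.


grad = q * 1000 / k
grad = 0.13735 * 1000 / 4.9215
grad = 27.908 deg C/km


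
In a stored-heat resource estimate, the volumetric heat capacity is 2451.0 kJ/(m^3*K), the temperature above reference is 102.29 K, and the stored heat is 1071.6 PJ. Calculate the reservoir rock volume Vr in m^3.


Vr = Q_s * 1e12 / (rhoc * dT)
Vr = 1071.6 * 1e12 / (2451.0 * 102.29)
Vr = 4.2742e+09 m^3


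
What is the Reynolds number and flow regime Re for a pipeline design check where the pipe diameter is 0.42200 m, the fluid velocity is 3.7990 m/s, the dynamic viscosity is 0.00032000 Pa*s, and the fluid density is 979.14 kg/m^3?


Step 1: Re = rho*vel*D/mu = 979.14*3.799*0.422/0.00032 = 4.9054e+06
Step 2: Re = 4.9054e+06 > 4000, so flow is turbulent.
Re = 4.9054e+06 (turbulent)


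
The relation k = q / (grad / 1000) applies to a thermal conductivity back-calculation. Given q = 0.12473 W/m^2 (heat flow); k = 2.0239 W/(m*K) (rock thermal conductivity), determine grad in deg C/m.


grad = q / k * 1000
grad = 0.12473 / 2.0239 * 1000
grad = 61.62854 deg C/km
Convert: 61.62854 deg C/km * 0.001 = 0.061629 deg C/m
grad = 0.061629 deg C/m


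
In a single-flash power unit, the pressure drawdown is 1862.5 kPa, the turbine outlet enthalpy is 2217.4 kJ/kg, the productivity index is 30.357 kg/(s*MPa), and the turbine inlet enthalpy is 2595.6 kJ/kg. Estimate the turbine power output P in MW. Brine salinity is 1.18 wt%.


Step 1: mdot = PI * dP / 1000 = 30.357 * 1862.5 / 1000 = 56.53991 kg/s
Step 2: P = mdot*(h_in - h_out)/1000 = 56.53991*(2595.6 - 2217.4)/1000 = 21.383 MW
P = 21.383 MW


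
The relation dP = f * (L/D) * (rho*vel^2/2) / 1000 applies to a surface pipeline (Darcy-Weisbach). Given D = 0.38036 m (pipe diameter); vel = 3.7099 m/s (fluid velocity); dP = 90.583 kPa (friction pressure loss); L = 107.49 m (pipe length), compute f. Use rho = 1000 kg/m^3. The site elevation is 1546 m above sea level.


f = dP*1000 / ((L/D)*(rho*vel^2/2))
f = 90.583*1000 / ((107.49/0.38036)*(1000*3.7099^2/2))
f = 0.046578


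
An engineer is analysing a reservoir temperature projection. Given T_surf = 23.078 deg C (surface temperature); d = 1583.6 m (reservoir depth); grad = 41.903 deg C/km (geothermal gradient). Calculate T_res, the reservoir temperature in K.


T_res = T_surf + grad * d / 1000
T_res = 23.078 + 41.903 * 1583.6 / 1000
T_res = 89.43559 deg C
Convert to K: 89.43559 + 273.15 = 362.59 K
T_res = 362.59 K


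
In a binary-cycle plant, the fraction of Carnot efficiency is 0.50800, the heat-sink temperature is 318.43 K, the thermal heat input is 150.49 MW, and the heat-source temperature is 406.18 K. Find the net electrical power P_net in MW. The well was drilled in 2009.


Step 1: eta = (1 - Tc/Th)*f = (1 - 318.43/406.18)*0.508 = 0.1097469
Step 2: P_net = eta * Q_in = 0.1097469 * 150.49 = 16.516 MW
P_net = 16.516 MW


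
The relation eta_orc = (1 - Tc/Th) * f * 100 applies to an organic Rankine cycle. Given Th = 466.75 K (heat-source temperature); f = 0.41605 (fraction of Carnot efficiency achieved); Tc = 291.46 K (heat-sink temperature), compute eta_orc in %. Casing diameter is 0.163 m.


eta_orc = (1 - Tc/Th) * f * 100
eta_orc = (1 - 291.46/466.75) * 0.41605 * 100
eta_orc = 15.625 %


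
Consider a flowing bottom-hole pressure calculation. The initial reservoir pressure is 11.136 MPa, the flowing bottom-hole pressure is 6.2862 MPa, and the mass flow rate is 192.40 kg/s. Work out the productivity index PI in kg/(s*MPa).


PI = mdot / (P_i - P_wf)
PI = 192.40 / (11.136 - 6.2862)
PI = 39.672 kg/(s*MPa)


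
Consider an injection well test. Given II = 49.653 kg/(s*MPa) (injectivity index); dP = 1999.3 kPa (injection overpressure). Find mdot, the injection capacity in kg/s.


mdot = II * dP / 1000
mdot = 49.653 * 1999.3 / 1000
mdot = 99.271 kg/s


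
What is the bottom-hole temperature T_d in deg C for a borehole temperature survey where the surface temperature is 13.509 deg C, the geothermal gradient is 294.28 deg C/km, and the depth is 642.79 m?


T_d = T_surf + grad * d / 1000
T_d = 13.509 + 294.28 * 642.79 / 1000
T_d = 202.67 deg C


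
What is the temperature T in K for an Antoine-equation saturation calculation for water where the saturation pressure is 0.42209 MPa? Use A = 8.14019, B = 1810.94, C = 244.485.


T = B / (A - log10(P_sat * 760 / 0.101325)) - C
T = 1810.94 / (8.14019 - log10(0.42209 * 760 / 0.101325)) - 244.485
T = 145.8300 deg C
Convert to K: 145.8300 + 273.15 = 418.98 K
T = 418.98 K


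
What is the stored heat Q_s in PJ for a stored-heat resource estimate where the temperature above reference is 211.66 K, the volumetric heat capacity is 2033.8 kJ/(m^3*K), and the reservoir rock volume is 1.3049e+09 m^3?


Q_s = Vr * rhoc * dT / 1e12
Q_s = 1.3049e+09 * 2033.8 * 211.66 / 1e12
Q_s = 561.73 PJ


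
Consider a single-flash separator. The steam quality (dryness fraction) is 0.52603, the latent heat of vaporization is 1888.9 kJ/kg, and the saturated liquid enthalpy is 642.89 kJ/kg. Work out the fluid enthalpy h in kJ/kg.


h = hf + x * hfg
h = 642.89 + 0.52603 * 1888.9
h = 1636.5 kJ/kg


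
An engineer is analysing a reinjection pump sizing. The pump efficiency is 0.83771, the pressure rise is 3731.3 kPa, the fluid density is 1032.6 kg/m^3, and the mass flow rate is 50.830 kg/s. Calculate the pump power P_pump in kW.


P_pump = mdot * dP / (rho * eta)
P_pump = 50.830 * 3731.3 / (1032.6 * 0.83771)
P_pump = 219.26 kW


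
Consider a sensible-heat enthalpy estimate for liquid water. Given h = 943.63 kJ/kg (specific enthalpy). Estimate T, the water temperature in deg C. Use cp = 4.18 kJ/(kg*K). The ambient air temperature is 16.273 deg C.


T = h / cp
T = 943.63 / 4.18
T = 225.75 deg C


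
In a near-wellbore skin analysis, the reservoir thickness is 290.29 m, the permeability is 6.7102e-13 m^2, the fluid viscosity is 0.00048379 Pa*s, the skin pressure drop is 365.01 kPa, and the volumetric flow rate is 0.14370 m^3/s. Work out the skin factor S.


S = dP_s * 1000 * 2*pi*k*hr / (q*mu)
S = 365.01 * 1000 * 2*pi*6.7102e-13*290.29 / (0.14370*0.00048379)
S = 6.4260


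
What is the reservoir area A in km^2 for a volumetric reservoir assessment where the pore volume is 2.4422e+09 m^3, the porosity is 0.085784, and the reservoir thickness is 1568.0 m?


A = Vp / (1e6 * hr * phi)
A = 2.4422e+09 / (1e6 * 1568.0 * 0.085784)
A = 18.156 km^2


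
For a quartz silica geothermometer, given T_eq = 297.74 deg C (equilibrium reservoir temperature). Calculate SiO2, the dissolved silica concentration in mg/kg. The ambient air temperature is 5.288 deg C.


SiO2 = 10^(5.19 - 1309/(T_eq + 273.15))
SiO2 = 10^(5.19 - 1309/(297.74 + 273.15))
SiO2 = 789.02 mg/kg


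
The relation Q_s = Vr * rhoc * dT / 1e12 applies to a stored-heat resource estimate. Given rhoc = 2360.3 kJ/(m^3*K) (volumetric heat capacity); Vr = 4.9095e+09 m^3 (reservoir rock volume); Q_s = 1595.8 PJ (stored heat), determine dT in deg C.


dT = Q_s * 1e12 / (Vr * rhoc)
dT = 1595.8 * 1e12 / (4.9095e+09 * 2360.3)
dT = 137.7127 K
Convert (temperature difference, 1 K = 1 deg C): 137.7127 K = 137.7127 deg C
dT = 137.71 deg C


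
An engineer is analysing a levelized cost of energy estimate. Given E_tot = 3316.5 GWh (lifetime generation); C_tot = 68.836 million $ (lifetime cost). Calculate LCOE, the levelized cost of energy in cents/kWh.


LCOE = C_tot / E_tot * 100
LCOE = 68.836 / 3316.5 * 100
LCOE = 2.0756 cents/kWh


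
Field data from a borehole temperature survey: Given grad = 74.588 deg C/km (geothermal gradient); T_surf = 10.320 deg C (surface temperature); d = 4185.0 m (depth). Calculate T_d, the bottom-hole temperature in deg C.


T_d = T_surf + grad * d / 1000
T_d = 10.320 + 74.588 * 4185.0 / 1000
T_d = 322.47 deg C


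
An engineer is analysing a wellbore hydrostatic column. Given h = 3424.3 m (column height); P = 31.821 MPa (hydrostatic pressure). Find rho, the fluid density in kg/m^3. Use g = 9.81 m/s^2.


rho = P * 1e6 / (g * h)
rho = 31.821 * 1e6 / (9.81 * 3424.3)
rho = 947.27 kg/m^3


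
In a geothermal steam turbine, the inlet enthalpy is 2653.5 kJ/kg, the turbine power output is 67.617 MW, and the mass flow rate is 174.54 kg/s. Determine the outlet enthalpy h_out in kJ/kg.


h_out = h_in - P * 1000 / mdot
h_out = 2653.5 - 67.617 * 1000 / 174.54
h_out = 2266.1 kJ/kg


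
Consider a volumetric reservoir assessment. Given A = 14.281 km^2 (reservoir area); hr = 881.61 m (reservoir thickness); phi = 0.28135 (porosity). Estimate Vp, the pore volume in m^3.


Vp = A * 1e6 * hr * phi
Vp = 14.281 * 1e6 * 881.61 * 0.28135
Vp = 3.5423e+09 m^3


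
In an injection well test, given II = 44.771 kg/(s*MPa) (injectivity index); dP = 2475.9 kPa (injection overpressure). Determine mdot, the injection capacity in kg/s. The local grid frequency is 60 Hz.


mdot = II * dP / 1000
mdot = 44.771 * 2475.9 / 1000
mdot = 110.85 kg/s


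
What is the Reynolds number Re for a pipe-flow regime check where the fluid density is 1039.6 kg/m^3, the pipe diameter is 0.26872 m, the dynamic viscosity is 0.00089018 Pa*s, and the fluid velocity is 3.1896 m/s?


Re = rho * vel * D / mu
Re = 1039.6 * 3.1896 * 0.26872 / 0.00089018
Re = 1.0010e+06


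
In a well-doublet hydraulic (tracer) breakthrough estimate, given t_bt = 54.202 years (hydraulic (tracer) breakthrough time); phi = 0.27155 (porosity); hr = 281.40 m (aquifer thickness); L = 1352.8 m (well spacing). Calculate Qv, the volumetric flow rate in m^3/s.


Qv = pi*hr*phi*L^2 / (3*t_bt*365.25*86400)
Qv = pi*281.40*0.27155*1352.8^2 / (3*54.202*365.25*86400)
Qv = 0.085615 m^3/s


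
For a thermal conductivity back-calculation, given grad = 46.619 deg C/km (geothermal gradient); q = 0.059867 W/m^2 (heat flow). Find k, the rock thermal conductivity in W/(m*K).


k = q / (grad / 1000)
k = 0.059867 / (46.619 / 1000)
k = 1.2842 W/(m*K)


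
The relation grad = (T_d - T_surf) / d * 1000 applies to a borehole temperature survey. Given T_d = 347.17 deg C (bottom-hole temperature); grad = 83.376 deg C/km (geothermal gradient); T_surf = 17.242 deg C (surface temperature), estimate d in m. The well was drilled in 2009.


d = (T_d - T_surf) / grad * 1000
d = (347.17 - 17.242) / 83.376 * 1000
d = 3957.1 m


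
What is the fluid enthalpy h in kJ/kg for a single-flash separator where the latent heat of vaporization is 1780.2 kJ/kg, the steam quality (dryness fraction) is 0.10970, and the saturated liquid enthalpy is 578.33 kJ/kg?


h = hf + x * hfg
h = 578.33 + 0.10970 * 1780.2
h = 773.62 kJ/kg


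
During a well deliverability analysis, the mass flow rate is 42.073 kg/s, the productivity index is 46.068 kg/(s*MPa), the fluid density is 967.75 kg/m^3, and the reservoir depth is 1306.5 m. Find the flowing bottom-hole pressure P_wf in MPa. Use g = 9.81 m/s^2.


Step 1: P_i = rho*g*h/1e6 = 967.75*9.81*1306.5/1e6 = 12.40342 MPa
Step 2: P_wf = P_i - mdot/PI = 12.40342 - 42.073/46.068 = 11.490 MPa
P_wf = 11.490 MPa


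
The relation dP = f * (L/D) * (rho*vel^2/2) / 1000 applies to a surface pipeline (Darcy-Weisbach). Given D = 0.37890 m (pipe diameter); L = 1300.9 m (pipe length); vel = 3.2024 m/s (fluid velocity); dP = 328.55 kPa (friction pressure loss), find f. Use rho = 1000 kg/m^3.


f = dP*1000 / ((L/D)*(rho*vel^2/2))
f = 328.55*1000 / ((1300.9/0.37890)*(1000*3.2024^2/2))
f = 0.018662


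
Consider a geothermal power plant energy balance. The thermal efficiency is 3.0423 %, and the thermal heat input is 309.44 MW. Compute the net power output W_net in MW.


W_net = eta / 100 * Q_in
W_net = 3.0423 / 100 * 309.44
W_net = 9.4141 MW


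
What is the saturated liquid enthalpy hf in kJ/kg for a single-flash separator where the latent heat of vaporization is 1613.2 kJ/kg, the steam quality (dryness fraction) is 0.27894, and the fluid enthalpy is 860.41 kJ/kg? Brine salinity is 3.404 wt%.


hf = h - x * hfg
hf = 860.41 - 0.27894 * 1613.2
hf = 410.42 kJ/kg


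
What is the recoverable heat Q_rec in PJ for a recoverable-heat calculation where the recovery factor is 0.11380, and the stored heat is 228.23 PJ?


Q_rec = Q_s * RF
Q_rec = 228.23 * 0.11380
Q_rec = 25.973 PJ


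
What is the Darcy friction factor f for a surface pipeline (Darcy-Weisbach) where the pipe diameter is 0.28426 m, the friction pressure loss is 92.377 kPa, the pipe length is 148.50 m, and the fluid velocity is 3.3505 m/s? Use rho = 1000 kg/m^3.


f = dP*1000 / ((L/D)*(rho*vel^2/2))
f = 92.377*1000 / ((148.50/0.28426)*(1000*3.3505^2/2))
f = 0.031504


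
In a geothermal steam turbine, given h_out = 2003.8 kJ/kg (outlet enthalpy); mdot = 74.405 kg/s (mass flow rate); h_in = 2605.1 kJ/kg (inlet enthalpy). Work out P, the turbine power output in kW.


P = mdot * (h_in - h_out) / 1000
P = 74.405 * (2605.1 - 2003.8) / 1000
P = 44.73973 MW
Convert: 44.73973 MW * 1000.0 = 44740 kW
P = 44740 kW


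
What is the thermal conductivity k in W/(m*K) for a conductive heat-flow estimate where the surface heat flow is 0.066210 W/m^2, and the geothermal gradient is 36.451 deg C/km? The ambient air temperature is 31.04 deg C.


k = q * 1000 / grad
k = 0.066210 * 1000 / 36.451
k = 1.8164 W/(m*K)


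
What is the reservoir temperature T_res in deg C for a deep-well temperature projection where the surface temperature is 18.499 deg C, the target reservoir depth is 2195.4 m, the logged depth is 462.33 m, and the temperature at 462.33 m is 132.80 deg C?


Step 1: grad = (T_d1 - T_surf)/d1 * 1000 = (132.8 - 18.499)/462.33 * 1000 = 247.2282 deg C/km
Step 2: T_res = T_surf + grad*d2/1000 = 18.499 + 247.2282*2195.4/1000 = 561.26 deg C
T_res = 561.26 deg C


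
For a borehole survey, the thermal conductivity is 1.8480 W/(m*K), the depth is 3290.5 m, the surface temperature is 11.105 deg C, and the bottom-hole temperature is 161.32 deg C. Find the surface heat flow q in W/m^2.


Step 1: grad = (T_d - T_surf)/d * 1000 = (161.32 - 11.105)/3290.5 * 1000 = 45.65112 deg C/km
Step 2: q = k * grad / 1000 = 1.848 * 45.65112 / 1000 = 0.084363 W/m^2
q = 0.084363 W/m^2


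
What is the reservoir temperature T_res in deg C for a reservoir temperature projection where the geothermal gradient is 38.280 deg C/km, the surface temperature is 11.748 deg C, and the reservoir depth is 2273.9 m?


T_res = T_surf + grad * d / 1000
T_res = 11.748 + 38.280 * 2273.9 / 1000
T_res = 98.793 deg C


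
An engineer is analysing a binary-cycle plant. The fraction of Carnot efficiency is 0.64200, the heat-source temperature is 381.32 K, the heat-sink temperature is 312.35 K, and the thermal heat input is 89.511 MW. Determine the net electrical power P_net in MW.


Step 1: eta = (1 - Tc/Th)*f = (1 - 312.35/381.32)*0.642 = 0.1161196
Step 2: P_net = eta * Q_in = 0.1161196 * 89.511 = 10.394 MW
P_net = 10.394 MW


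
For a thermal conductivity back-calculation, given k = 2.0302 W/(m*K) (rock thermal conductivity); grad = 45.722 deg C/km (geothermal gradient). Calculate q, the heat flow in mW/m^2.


q = k * grad / 1000
q = 2.0302 * 45.722 / 1000
q = 0.09282480 W/m^2
Convert: 0.09282480 W/m^2 * 1000.0 = 92.825 mW/m^2
q = 92.825 mW/m^2


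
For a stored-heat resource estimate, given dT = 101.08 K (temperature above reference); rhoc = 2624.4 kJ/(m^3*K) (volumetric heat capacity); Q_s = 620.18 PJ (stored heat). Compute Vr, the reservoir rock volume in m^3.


Vr = Q_s * 1e12 / (rhoc * dT)
Vr = 620.18 * 1e12 / (2624.4 * 101.08)
Vr = 2.3379e+09 m^3


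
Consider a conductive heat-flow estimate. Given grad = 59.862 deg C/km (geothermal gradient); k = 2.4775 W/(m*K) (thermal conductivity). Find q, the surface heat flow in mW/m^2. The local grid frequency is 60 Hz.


q = k * grad / 1000
q = 2.4775 * 59.862 / 1000
q = 0.1483081 W/m^2
Convert: 0.1483081 W/m^2 * 1000.0 = 148.31 mW/m^2
q = 148.31 mW/m^2


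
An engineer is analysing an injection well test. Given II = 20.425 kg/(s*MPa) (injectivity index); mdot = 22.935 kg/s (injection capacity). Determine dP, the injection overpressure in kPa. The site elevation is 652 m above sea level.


dP = mdot * 1000 / II
dP = 22.935 * 1000 / 20.425
dP = 1122.9 kPa


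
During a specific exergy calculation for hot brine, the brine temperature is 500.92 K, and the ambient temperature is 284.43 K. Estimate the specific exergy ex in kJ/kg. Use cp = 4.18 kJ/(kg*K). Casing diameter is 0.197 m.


ex = cp * ((T_b - T_0) - T_0 * ln(T_b/T_0))
ex = 4.18 * ((500.92 - 284.43) - 284.43 * ln(500.92/284.43))
ex = 232.05 kJ/kg


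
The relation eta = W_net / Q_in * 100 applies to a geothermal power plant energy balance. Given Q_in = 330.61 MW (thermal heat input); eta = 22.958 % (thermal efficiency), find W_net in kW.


W_net = eta / 100 * Q_in
W_net = 22.958 / 100 * 330.61
W_net = 75.90144 MW
Convert: 75.90144 MW * 1000.0 = 75901 kW
W_net = 75901 kW


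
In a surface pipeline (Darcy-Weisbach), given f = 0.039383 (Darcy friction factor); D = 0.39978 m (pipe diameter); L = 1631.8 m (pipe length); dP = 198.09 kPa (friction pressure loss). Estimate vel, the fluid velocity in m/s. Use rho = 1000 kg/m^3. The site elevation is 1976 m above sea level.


vel = sqrt(dP*1000*2*D / (f*L*rho))
vel = sqrt(198.09*1000*2*0.39978 / (0.039383*1631.8*1000))
vel = 1.5699 m/s


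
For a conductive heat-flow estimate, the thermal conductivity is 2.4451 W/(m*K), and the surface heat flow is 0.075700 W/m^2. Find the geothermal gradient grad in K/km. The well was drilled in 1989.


grad = q * 1000 / k
grad = 0.075700 * 1000 / 2.4451
grad = 30.95988 deg C/km
Convert: 30.95988 deg C/km * 1.0 = 30.960 K/km
grad = 30.960 K/km


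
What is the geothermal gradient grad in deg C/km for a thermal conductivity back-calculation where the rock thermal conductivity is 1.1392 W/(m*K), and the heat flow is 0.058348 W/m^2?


grad = q / k * 1000
grad = 0.058348 / 1.1392 * 1000
grad = 51.218 deg C/km
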